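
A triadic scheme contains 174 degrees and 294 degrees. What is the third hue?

54°

A triad spaces three hues 120° apart.
The full set is {54°, 174°, 294°}.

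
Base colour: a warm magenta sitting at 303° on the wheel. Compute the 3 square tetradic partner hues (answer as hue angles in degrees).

303 + 90 = 393 → 393 − 360 = 33°
303 + 180 = 483 → 483 − 360 = 123°
303 + 270 = 573 → 573 − 360 = 213°

33°, 123° and 213°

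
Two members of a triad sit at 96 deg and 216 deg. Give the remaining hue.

336°

A triad spaces three hues 120° apart.
The full set is {96°, 216°, 336°}.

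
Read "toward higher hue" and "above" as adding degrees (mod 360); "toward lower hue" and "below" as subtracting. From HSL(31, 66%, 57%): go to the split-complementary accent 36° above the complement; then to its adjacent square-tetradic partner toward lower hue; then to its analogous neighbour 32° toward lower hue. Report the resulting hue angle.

125°

31 + 216 = 247°   (split-comp 36° ↑)
247 − 90 = 157°   (square ↓)
157 − 32 = 125°   (analog 32° ↓)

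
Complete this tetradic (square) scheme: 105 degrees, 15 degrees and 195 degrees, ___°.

A square tetradic scheme places four hues every 90°.
The full set through 15° is {15°, 105°, 195°, 285°}.
Given {15°, 105°, 195°}, the missing hue is 285°.

285°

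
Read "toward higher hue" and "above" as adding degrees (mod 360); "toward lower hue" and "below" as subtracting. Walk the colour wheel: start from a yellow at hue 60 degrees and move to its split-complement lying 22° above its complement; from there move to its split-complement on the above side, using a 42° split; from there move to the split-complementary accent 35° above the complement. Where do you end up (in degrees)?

+202° (split-comp 22° ↑): 60 + 202 = 262°
+222° (split-comp 42° ↑): 262 + 222 = 484 → 484 − 360 = 124°
+215° (split-comp 35° ↑): 124 + 215 = 339°

339°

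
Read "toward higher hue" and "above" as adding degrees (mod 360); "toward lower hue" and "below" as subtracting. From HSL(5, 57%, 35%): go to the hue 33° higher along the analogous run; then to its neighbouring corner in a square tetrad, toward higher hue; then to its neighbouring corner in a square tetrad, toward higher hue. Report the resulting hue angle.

analog 33° ↑ +33°: 5 + 33 = 38°
square ↑ +90°: 38 + 90 = 128°
square ↑ +90°: 128 + 90 = 218°

218°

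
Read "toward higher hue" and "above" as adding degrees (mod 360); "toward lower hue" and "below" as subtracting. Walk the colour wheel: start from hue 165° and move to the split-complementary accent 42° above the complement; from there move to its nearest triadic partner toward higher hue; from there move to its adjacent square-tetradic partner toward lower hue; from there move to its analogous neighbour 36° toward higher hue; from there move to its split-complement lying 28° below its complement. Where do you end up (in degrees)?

245°

165 + 222 = 387 → 387 − 360 = 27°   (split-comp 42° ↑)
27 + 120 = 147°   (triadic ↑)
147 − 90 = 57°   (square ↓)
57 + 36 = 93°   (analog 36° ↑)
93 + 152 = 245°   (split-comp 28° ↓)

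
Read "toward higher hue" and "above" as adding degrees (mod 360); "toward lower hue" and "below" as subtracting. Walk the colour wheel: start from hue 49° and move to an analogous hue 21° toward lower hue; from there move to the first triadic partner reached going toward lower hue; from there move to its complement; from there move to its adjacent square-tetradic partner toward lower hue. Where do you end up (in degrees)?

358°

49 − 21 = 28°   (analog 21° ↓)
28 − 120 = -92 → -92 + 360 = 268°   (triadic ↓)
268 + 180 = 448 → 448 − 360 = 88°   (complement)
88 − 90 = -2 → -2 + 360 = 358°   (square ↓)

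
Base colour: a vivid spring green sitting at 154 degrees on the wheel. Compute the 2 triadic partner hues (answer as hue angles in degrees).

A triad places three hues 120° apart.
154 + 120 = 274°
154 + 240 = 394 → 394 − 360 = 34°

274° and 34°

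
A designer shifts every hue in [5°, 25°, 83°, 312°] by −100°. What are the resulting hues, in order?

5 − 100 = -95 → -95 + 360 = 265°
25 − 100 = -75 → -75 + 360 = 285°
83 − 100 = -17 → -17 + 360 = 343°
312 − 100 = 212°

265°, 285°, 343°, 212°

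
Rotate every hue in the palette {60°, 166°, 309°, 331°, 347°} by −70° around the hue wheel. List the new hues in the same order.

60 − 70 = -10 → -10 + 360 = 350°
166 − 70 = 96°
309 − 70 = 239°
331 − 70 = 261°
347 − 70 = 277°

350°, 96°, 239°, 261°, 277°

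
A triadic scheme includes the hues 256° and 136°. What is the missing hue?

16°

A triad places three hues 120° apart.
The full set through 136° is {16°, 136°, 256°}.
Given {136°, 256°}, the missing hue is 16°.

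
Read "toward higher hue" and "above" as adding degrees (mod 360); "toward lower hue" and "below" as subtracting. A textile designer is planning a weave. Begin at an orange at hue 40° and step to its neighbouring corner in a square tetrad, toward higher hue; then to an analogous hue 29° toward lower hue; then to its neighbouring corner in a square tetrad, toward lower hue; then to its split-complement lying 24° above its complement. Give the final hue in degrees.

square ↑ +90°: 40 + 90 = 130°
analog 29° ↓ −29°: 130 − 29 = 101°
square ↓ −90°: 101 − 90 = 11°
split-comp 24° ↑ +204°: 11 + 204 = 215°

215°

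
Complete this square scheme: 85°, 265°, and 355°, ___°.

175°

A square tetradic scheme places four hues every 90°.
The full set through 85° is {85°, 175°, 265°, 355°}.
Given {85°, 265°, 355°}, the missing hue is 175°.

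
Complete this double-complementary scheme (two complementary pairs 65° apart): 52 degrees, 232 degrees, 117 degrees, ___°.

297°

A rectangular tetradic uses two complementary pairs 65° apart: offsets 0°, 65°, 180°, 245°.
Among {52°, 117°, 232°}, 52° and 232° are a 180° pair.
The remaining hue 117° needs its own complement: 117 + 180 = 297°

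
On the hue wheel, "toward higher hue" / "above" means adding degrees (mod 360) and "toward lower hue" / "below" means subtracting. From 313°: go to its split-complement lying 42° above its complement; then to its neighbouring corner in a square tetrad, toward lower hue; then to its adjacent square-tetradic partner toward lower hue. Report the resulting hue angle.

+222° (split-comp 42° ↑): 313 + 222 = 535 → 535 − 360 = 175°
−90° (square ↓): 175 − 90 = 85°
−90° (square ↓): 85 − 90 = -5 → -5 + 360 = 355°

355°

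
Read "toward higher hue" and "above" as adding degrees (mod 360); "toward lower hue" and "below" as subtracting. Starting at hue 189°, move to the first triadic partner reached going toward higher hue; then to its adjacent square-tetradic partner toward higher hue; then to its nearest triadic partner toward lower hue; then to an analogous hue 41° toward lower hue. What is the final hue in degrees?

238°

triadic ↑ +120°: 189 + 120 = 309°
square ↑ +90°: 309 + 90 = 399 → 399 − 360 = 39°
triadic ↓ −120°: 39 − 120 = -81 → -81 + 360 = 279°
analog 41° ↓ −41°: 279 − 41 = 238°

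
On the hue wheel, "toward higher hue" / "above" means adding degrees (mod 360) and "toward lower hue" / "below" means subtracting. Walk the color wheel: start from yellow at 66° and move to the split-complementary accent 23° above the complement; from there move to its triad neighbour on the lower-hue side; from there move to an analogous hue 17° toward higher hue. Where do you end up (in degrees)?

+203° (split-comp 23° ↑): 66 + 203 = 269°
−120° (triadic ↓): 269 − 120 = 149°
+17° (analog 17° ↑): 149 + 17 = 166°

166°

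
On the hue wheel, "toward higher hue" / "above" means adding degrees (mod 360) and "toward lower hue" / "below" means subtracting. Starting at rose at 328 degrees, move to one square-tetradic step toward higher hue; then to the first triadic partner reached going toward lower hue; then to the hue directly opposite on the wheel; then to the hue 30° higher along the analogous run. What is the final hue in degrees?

square ↑ +90°: 328 + 90 = 418 → 418 − 360 = 58°
triadic ↓ −120°: 58 − 120 = -62 → -62 + 360 = 298°
complement +180°: 298 + 180 = 478 → 478 − 360 = 118°
analog 30° ↑ +30°: 118 + 30 = 148°

148°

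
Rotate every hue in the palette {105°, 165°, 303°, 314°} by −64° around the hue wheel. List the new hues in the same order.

41°, 101°, 239°, 250°

105 − 64 = 41°
165 − 64 = 101°
303 − 64 = 239°
314 − 64 = 250°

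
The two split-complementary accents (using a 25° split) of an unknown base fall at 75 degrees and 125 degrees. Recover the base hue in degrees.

The accents sit 25° either side of the complement, so the complement is their short-arc midpoint on the wheel.
Short-arc midpoint of 75° and 125°: 100°.
Base is 180° from the complement: 100 − 180 = -80 → -80 + 360 = 280°

280°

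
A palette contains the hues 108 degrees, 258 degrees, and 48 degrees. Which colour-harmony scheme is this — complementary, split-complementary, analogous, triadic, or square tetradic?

split-complementary

Sort the hues: 48°, 108°, 258°.
Successive gaps around the wheel: 60°, 150°, 150°.
Two 150° gaps and one 60° gap — a base hue opposite a pair of accents 30° either side of its complement — is the split-complementary pattern.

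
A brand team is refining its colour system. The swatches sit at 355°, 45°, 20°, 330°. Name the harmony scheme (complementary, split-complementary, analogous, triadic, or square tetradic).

Sort the hues: 20°, 45°, 330°, 355°.
Successive gaps around the wheel: 25°, 285°, 25°, 25°.
A run of hues at equal small steps (25°) with one large closing gap is an analogous group.

analogous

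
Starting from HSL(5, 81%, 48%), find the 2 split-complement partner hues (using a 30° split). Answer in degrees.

155° and 215°

Complement of 5°: 5 + 180 = 185°
185 − 30 = 155°
185 + 30 = 215°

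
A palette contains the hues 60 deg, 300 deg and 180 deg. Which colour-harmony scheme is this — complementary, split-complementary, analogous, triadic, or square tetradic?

Sort the hues: 60°, 180°, 300°.
Successive gaps around the wheel: 120°, 120°, 120°.
Three hues equally spaced 120° apart form a triad.

triadic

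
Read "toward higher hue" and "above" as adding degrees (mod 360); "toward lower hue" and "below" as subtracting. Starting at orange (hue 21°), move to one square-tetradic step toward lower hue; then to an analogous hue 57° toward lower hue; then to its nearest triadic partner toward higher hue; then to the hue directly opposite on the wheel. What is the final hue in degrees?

−90° (square ↓): 21 − 90 = -69 → -69 + 360 = 291°
−57° (analog 57° ↓): 291 − 57 = 234°
+120° (triadic ↑): 234 + 120 = 354°
+180° (complement): 354 + 180 = 534 → 534 − 360 = 174°

174°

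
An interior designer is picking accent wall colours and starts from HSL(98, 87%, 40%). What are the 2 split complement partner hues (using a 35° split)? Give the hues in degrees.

243° and 313°

Split-complementary hues sit 35° either side of the complement.
Complement of 98°: 98 + 180 = 278°
278 − 35 = 243°
278 + 35 = 313°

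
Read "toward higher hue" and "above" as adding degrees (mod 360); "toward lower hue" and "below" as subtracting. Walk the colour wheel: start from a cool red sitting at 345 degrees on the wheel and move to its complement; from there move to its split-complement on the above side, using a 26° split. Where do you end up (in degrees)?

+180° (complement): 345 + 180 = 525 → 525 − 360 = 165°
+206° (split-comp 26° ↑): 165 + 206 = 371 → 371 − 360 = 11°

11°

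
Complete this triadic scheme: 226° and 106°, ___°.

A triad places three hues 120° apart.
The full set through 106° is {106°, 226°, 346°}.
Given {106°, 226°}, the missing hue is 346°.

346°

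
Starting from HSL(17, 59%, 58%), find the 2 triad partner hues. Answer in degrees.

137° and 257°

A triad places three hues 120° apart.
17 + 120 = 137°
17 + 240 = 257°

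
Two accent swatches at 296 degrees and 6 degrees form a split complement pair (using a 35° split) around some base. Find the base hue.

151°

The accents sit 35° either side of the complement, so the complement is their short-arc midpoint on the wheel.
Short-arc midpoint of 296° and 6°: 331°.
Base is 180° from the complement: 331 − 180 = 151°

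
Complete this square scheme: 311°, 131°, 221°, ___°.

A square tetradic scheme places four hues every 90°.
The full set through 131° is {41°, 131°, 221°, 311°}.
Given {131°, 221°, 311°}, the missing hue is 41°.

41°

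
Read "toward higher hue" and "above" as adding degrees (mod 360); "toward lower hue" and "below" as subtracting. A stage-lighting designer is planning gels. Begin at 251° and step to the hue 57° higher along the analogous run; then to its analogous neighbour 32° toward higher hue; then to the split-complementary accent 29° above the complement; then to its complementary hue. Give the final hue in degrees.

analog 57° ↑ +57°: 251 + 57 = 308°
analog 32° ↑ +32°: 308 + 32 = 340°
split-comp 29° ↑ +209°: 340 + 209 = 549 → 549 − 360 = 189°
complement +180°: 189 + 180 = 369 → 369 − 360 = 9°

9°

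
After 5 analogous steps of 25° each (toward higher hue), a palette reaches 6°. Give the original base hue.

5 steps of 25° (toward higher hue) give a net shift of +125°.
Start = end − shift: 6 − 125 = -119 → -119 + 360 = 241°

241°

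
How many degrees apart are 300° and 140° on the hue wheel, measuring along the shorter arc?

160°

|300 − 140| = 160.
160 ≤ 180, so the shorter arc is 160°.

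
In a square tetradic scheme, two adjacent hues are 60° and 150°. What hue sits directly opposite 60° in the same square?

A square tetradic scheme places four hues 90° apart; opposite corners are 180° apart.
60 + 180 = 240°

240°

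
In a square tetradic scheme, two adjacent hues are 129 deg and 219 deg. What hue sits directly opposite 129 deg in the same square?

309°

A square tetradic scheme places four hues 90° apart; opposite corners are 180° apart.
129 + 180 = 309°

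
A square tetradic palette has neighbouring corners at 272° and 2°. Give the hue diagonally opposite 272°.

92°

A square tetradic scheme places four hues 90° apart; opposite corners are 180° apart.
272 + 180 = 452 → 452 − 360 = 92°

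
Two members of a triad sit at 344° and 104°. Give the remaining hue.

A triad spaces three hues 120° apart.
The full set is {104°, 224°, 344°}.

224°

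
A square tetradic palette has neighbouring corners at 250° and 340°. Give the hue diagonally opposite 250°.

A square tetradic scheme places four hues 90° apart; opposite corners are 180° apart.
250 + 180 = 430 → 430 − 360 = 70°

70°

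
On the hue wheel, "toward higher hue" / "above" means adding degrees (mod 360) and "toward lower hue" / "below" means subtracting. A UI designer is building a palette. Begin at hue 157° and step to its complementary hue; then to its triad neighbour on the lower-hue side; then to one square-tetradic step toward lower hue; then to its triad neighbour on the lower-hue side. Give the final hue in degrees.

complement +180°: 157 + 180 = 337°
triadic ↓ −120°: 337 − 120 = 217°
square ↓ −90°: 217 − 90 = 127°
triadic ↓ −120°: 127 − 120 = 7°

7°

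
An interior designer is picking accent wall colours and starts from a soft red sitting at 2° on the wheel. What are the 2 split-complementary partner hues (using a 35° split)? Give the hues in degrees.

147° and 217°

Complement of 2°: 2 + 180 = 182°
182 − 35 = 147°
182 + 35 = 217°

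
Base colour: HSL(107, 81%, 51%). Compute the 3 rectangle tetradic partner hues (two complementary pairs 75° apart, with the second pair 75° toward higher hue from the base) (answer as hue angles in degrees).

A rectangular tetradic uses two complementary pairs 75° apart: offsets 0°, 75°, 180°, 255°.
107 + 75 = 182°
107 + 180 = 287°
107 + 255 = 362 → 362 − 360 = 2°

182°, 287°, 2°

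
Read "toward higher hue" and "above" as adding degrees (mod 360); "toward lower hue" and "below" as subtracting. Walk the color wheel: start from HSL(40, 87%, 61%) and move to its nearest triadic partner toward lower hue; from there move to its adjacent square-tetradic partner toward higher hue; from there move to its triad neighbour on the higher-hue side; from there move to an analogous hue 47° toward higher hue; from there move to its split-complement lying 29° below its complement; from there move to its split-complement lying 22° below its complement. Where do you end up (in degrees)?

126°

40 − 120 = -80 → -80 + 360 = 280°   (triadic ↓)
280 + 90 = 370 → 370 − 360 = 10°   (square ↑)
10 + 120 = 130°   (triadic ↑)
130 + 47 = 177°   (analog 47° ↑)
177 + 151 = 328°   (split-comp 29° ↓)
328 + 158 = 486 → 486 − 360 = 126°   (split-comp 22° ↓)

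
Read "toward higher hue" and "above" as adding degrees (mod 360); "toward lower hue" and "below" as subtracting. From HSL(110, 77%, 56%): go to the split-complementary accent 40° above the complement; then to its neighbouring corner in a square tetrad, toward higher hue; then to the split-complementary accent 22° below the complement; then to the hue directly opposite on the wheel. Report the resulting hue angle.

+220° (split-comp 40° ↑): 110 + 220 = 330°
+90° (square ↑): 330 + 90 = 420 → 420 − 360 = 60°
+158° (split-comp 22° ↓): 60 + 158 = 218°
+180° (complement): 218 + 180 = 398 → 398 − 360 = 38°

38°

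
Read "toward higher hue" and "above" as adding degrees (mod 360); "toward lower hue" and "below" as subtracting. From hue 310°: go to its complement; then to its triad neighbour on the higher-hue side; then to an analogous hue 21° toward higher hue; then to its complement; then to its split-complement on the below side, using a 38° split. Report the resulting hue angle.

310 + 180 = 490 → 490 − 360 = 130°   (complement)
130 + 120 = 250°   (triadic ↑)
250 + 21 = 271°   (analog 21° ↑)
271 + 180 = 451 → 451 − 360 = 91°   (complement)
91 + 142 = 233°   (split-comp 38° ↓)

233°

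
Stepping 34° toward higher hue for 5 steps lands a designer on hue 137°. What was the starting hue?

5 steps of 34° (toward higher hue) give a net shift of +170°.
Start = end − shift: 137 − 170 = -33 → -33 + 360 = 327°

327°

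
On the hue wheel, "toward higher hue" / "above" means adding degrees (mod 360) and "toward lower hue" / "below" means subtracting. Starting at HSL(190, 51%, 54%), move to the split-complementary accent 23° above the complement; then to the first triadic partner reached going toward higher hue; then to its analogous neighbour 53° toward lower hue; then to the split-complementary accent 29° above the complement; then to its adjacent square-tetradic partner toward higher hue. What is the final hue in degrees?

+203° (split-comp 23° ↑): 190 + 203 = 393 → 393 − 360 = 33°
+120° (triadic ↑): 33 + 120 = 153°
−53° (analog 53° ↓): 153 − 53 = 100°
+209° (split-comp 29° ↑): 100 + 209 = 309°
+90° (square ↑): 309 + 90 = 399 → 399 − 360 = 39°

39°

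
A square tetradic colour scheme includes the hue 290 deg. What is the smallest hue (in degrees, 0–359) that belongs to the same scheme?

20°

A square tetradic scheme places four hues every 90°.
The full set through 290° is {20°, 110°, 200°, 290°}.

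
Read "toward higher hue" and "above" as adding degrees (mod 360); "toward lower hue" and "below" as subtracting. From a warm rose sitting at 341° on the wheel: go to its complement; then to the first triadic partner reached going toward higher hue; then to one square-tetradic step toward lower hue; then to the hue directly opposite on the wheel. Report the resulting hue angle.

+180° (complement): 341 + 180 = 521 → 521 − 360 = 161°
+120° (triadic ↑): 161 + 120 = 281°
−90° (square ↓): 281 − 90 = 191°
+180° (complement): 191 + 180 = 371 → 371 − 360 = 11°

11°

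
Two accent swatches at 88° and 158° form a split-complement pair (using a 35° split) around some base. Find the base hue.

The accents sit 35° either side of the complement, so the complement is their short-arc midpoint on the wheel.
Short-arc midpoint of 88° and 158°: 123°.
Base is 180° from the complement: 123 − 180 = -57 → -57 + 360 = 303°

303°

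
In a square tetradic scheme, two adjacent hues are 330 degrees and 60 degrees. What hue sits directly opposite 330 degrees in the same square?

150°

A square tetradic scheme places four hues 90° apart; opposite corners are 180° apart.
330 + 180 = 510 → 510 − 360 = 150°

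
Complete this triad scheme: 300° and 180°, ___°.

60°

A triad places three hues 120° apart.
The full set through 180° is {60°, 180°, 300°}.
Given {180°, 300°}, the missing hue is 60°.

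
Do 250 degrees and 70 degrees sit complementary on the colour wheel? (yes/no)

Angular distance: |250 − 70| = 180 = 180°.
Complementary requires 180°.

yes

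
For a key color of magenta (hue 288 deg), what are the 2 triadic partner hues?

48° and 168°

A triad places three hues 120° apart.
288 + 120 = 408 → 408 − 360 = 48°
288 + 240 = 528 → 528 − 360 = 168°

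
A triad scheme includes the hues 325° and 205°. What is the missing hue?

A triad places three hues 120° apart.
The full set through 205° is {85°, 205°, 325°}.
Given {205°, 325°}, the missing hue is 85°.

85°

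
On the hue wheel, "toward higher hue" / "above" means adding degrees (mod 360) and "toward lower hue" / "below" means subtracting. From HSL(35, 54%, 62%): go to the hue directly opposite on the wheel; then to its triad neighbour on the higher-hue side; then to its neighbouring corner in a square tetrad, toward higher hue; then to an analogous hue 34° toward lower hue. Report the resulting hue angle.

31°

complement +180°: 35 + 180 = 215°
triadic ↑ +120°: 215 + 120 = 335°
square ↑ +90°: 335 + 90 = 425 → 425 − 360 = 65°
analog 34° ↓ −34°: 65 − 34 = 31°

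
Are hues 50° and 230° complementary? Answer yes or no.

Angular distance: |50 − 230| = 180 = 180°.
Complementary requires 180°.

yes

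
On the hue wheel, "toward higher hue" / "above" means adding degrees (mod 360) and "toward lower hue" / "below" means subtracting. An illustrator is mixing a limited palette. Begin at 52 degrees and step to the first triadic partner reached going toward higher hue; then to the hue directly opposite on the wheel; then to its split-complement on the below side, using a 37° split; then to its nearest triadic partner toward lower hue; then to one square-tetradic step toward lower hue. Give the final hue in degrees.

285°

52 + 120 = 172°   (triadic ↑)
172 + 180 = 352°   (complement)
352 + 143 = 495 → 495 − 360 = 135°   (split-comp 37° ↓)
135 − 120 = 15°   (triadic ↓)
15 − 90 = -75 → -75 + 360 = 285°   (square ↓)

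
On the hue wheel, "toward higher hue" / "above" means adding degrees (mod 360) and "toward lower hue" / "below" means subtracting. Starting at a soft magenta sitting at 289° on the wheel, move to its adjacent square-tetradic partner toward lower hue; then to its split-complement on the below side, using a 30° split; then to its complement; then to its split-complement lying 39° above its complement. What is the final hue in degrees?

28°

−90° (square ↓): 289 − 90 = 199°
+150° (split-comp 30° ↓): 199 + 150 = 349°
+180° (complement): 349 + 180 = 529 → 529 − 360 = 169°
+219° (split-comp 39° ↑): 169 + 219 = 388 → 388 − 360 = 28°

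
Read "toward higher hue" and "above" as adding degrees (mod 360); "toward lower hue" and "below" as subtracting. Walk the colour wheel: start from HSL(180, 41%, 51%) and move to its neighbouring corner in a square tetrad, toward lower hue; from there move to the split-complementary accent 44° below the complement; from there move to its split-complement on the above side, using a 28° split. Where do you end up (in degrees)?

74°

−90° (square ↓): 180 − 90 = 90°
+136° (split-comp 44° ↓): 90 + 136 = 226°
+208° (split-comp 28° ↑): 226 + 208 = 434 → 434 − 360 = 74°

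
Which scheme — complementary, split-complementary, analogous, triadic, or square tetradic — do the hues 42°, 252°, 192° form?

split-complementary

Sort the hues: 42°, 192°, 252°.
Successive gaps around the wheel: 150°, 60°, 150°.
Two 150° gaps and one 60° gap — a base hue opposite a pair of accents 30° either side of its complement — is the split-complementary pattern.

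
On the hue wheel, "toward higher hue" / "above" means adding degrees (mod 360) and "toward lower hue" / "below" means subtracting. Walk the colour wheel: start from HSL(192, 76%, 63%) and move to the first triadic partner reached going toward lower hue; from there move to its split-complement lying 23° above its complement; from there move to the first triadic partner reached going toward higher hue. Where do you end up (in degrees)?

192 − 120 = 72°   (triadic ↓)
72 + 203 = 275°   (split-comp 23° ↑)
275 + 120 = 395 → 395 − 360 = 35°   (triadic ↑)

35°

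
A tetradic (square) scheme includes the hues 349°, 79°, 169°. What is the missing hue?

259°

A square tetradic scheme places four hues every 90°.
The full set through 79° is {79°, 169°, 259°, 349°}.
Given {79°, 169°, 349°}, the missing hue is 259°.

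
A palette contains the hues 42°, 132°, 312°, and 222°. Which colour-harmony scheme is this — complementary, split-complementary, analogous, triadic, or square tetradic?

Sort the hues: 42°, 132°, 222°, 312°.
Successive gaps around the wheel: 90°, 90°, 90°, 90°.
Four hues every 90° form a square tetradic scheme.

square tetradic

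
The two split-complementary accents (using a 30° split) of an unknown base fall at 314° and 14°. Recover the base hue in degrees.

164°

The accents sit 30° either side of the complement, so the complement is their short-arc midpoint on the wheel.
Short-arc midpoint of 314° and 14°: 344°.
Base is 180° from the complement: 344 − 180 = 164°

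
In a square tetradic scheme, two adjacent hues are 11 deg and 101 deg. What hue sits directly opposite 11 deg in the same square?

191°

A square tetradic scheme places four hues 90° apart; opposite corners are 180° apart.
11 + 180 = 191°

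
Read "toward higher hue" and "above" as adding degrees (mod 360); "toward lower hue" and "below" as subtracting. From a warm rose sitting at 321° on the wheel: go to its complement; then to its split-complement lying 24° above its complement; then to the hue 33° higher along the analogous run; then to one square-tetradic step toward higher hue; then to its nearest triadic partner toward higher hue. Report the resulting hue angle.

228°

+180° (complement): 321 + 180 = 501 → 501 − 360 = 141°
+204° (split-comp 24° ↑): 141 + 204 = 345°
+33° (analog 33° ↑): 345 + 33 = 378 → 378 − 360 = 18°
+90° (square ↑): 18 + 90 = 108°
+120° (triadic ↑): 108 + 120 = 228°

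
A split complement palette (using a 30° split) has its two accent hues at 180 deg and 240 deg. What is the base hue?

30°

The accents sit 30° either side of the complement, so the complement is their short-arc midpoint on the wheel.
Short-arc midpoint of 180° and 240°: 210°.
Base is 180° from the complement: 210 − 180 = 30°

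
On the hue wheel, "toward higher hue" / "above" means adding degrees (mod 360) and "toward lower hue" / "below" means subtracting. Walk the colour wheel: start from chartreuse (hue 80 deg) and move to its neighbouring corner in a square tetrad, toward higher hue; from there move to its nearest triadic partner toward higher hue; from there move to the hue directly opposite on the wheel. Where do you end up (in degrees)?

+90° (square ↑): 80 + 90 = 170°
+120° (triadic ↑): 170 + 120 = 290°
+180° (complement): 290 + 180 = 470 → 470 − 360 = 110°

110°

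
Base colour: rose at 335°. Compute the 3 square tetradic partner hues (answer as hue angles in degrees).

65°, 155°, and 245°

A square tetradic scheme places four hues every 90°.
335 + 90 = 425 → 425 − 360 = 65°
335 + 180 = 515 → 515 − 360 = 155°
335 + 270 = 605 → 605 − 360 = 245°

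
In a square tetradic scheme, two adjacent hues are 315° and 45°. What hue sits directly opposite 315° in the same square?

135°

A square tetradic scheme places four hues 90° apart; opposite corners are 180° apart.
315 + 180 = 495 → 495 − 360 = 135°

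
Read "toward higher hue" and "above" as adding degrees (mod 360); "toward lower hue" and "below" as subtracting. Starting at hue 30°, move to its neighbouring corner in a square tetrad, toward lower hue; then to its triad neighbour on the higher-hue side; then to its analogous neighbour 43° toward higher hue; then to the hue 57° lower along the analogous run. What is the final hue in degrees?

46°

square ↓ −90°: 30 − 90 = -60 → -60 + 360 = 300°
triadic ↑ +120°: 300 + 120 = 420 → 420 − 360 = 60°
analog 43° ↑ +43°: 60 + 43 = 103°
analog 57° ↓ −57°: 103 − 57 = 46°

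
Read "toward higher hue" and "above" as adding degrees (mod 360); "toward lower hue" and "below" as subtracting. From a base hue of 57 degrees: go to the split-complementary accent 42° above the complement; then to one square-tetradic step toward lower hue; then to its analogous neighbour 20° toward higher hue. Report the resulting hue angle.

split-comp 42° ↑ +222°: 57 + 222 = 279°
square ↓ −90°: 279 − 90 = 189°
analog 20° ↑ +20°: 189 + 20 = 209°

209°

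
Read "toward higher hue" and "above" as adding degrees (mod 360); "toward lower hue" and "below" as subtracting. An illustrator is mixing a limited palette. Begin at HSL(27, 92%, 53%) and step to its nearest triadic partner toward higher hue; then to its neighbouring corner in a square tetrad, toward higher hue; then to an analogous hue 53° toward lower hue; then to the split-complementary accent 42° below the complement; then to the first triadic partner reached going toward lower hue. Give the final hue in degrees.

27 + 120 = 147°   (triadic ↑)
147 + 90 = 237°   (square ↑)
237 − 53 = 184°   (analog 53° ↓)
184 + 138 = 322°   (split-comp 42° ↓)
322 − 120 = 202°   (triadic ↓)

202°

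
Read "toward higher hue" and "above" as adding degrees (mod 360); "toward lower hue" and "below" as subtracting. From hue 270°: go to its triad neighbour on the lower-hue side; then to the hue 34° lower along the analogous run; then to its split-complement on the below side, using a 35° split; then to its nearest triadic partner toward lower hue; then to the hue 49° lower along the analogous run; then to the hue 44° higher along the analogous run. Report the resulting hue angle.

136°

triadic ↓ −120°: 270 − 120 = 150°
analog 34° ↓ −34°: 150 − 34 = 116°
split-comp 35° ↓ +145°: 116 + 145 = 261°
triadic ↓ −120°: 261 − 120 = 141°
analog 49° ↓ −49°: 141 − 49 = 92°
analog 44° ↑ +44°: 92 + 44 = 136°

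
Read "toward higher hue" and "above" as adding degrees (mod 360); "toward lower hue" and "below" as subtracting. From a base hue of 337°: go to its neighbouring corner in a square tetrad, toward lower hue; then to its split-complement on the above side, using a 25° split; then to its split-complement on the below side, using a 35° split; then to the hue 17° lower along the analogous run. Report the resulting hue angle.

−90° (square ↓): 337 − 90 = 247°
+205° (split-comp 25° ↑): 247 + 205 = 452 → 452 − 360 = 92°
+145° (split-comp 35° ↓): 92 + 145 = 237°
−17° (analog 17° ↓): 237 − 17 = 220°

220°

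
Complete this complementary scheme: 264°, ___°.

84°

The complement sits 180° across the wheel.
The full set through 264° is {84°, 264°}.
Given {264°}, the missing hue is 84°.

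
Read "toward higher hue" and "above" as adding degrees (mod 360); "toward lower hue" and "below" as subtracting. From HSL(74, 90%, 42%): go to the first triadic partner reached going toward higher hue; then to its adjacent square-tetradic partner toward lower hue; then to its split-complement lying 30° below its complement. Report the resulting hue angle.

254°

+120° (triadic ↑): 74 + 120 = 194°
−90° (square ↓): 194 − 90 = 104°
+150° (split-comp 30° ↓): 104 + 150 = 254°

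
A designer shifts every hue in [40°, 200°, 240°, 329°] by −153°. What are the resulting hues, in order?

40 − 153 = -113 → -113 + 360 = 247°
200 − 153 = 47°
240 − 153 = 87°
329 − 153 = 176°

247°, 47°, 87°, 176°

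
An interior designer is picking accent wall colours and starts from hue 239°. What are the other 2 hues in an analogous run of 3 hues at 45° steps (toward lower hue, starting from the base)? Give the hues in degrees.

239 − 45 = 194°
239 − 90 = 149°

194° and 149°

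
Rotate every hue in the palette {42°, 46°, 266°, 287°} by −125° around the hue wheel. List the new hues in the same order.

277°, 281°, 141°, 162°

42 − 125 = -83 → -83 + 360 = 277°
46 − 125 = -79 → -79 + 360 = 281°
266 − 125 = 141°
287 − 125 = 162°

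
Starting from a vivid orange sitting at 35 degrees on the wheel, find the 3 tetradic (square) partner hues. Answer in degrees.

125°, 215°, 305°

A square tetradic scheme places four hues every 90°.
35 + 90 = 125°
35 + 180 = 215°
35 + 270 = 305°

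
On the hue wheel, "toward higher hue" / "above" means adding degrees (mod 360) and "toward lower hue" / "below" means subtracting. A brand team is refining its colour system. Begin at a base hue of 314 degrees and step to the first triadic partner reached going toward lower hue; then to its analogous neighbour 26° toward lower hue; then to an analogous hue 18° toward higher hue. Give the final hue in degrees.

186°

−120° (triadic ↓): 314 − 120 = 194°
−26° (analog 26° ↓): 194 − 26 = 168°
+18° (analog 18° ↑): 168 + 18 = 186°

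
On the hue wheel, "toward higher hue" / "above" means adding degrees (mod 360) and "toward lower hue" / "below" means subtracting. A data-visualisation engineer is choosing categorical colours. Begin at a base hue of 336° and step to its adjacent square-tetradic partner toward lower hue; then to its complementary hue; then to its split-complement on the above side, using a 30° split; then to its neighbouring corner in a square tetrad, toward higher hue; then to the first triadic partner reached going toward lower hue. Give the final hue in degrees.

246°

336 − 90 = 246°   (square ↓)
246 + 180 = 426 → 426 − 360 = 66°   (complement)
66 + 210 = 276°   (split-comp 30° ↑)
276 + 90 = 366 → 366 − 360 = 6°   (square ↑)
6 − 120 = -114 → -114 + 360 = 246°   (triadic ↓)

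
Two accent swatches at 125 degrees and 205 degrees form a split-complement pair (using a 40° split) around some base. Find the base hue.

345°

The accents sit 40° either side of the complement, so the complement is their short-arc midpoint on the wheel.
Short-arc midpoint of 125° and 205°: 165°.
Base is 180° from the complement: 165 − 180 = -15 → -15 + 360 = 345°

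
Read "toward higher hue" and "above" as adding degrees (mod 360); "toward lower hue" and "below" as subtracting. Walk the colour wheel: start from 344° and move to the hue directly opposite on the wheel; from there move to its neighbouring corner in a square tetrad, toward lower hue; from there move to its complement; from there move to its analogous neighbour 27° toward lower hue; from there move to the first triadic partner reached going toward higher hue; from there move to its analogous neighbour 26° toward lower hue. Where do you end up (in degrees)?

321°

344 + 180 = 524 → 524 − 360 = 164°   (complement)
164 − 90 = 74°   (square ↓)
74 + 180 = 254°   (complement)
254 − 27 = 227°   (analog 27° ↓)
227 + 120 = 347°   (triadic ↑)
347 − 26 = 321°   (analog 26° ↓)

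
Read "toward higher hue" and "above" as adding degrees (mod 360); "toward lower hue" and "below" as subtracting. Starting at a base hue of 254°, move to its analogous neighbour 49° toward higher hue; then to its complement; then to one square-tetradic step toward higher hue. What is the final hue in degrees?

+49° (analog 49° ↑): 254 + 49 = 303°
+180° (complement): 303 + 180 = 483 → 483 − 360 = 123°
+90° (square ↑): 123 + 90 = 213°

213°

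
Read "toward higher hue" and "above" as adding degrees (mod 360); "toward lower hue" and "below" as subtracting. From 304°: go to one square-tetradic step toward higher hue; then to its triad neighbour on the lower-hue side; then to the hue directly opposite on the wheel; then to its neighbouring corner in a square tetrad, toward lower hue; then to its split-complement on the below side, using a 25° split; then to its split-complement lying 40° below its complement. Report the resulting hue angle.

299°

+90° (square ↑): 304 + 90 = 394 → 394 − 360 = 34°
−120° (triadic ↓): 34 − 120 = -86 → -86 + 360 = 274°
+180° (complement): 274 + 180 = 454 → 454 − 360 = 94°
−90° (square ↓): 94 − 90 = 4°
+155° (split-comp 25° ↓): 4 + 155 = 159°
+140° (split-comp 40° ↓): 159 + 140 = 299°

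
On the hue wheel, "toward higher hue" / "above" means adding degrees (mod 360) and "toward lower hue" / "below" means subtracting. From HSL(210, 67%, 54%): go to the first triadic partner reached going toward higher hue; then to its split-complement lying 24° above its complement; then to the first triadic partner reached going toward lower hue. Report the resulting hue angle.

210 + 120 = 330°   (triadic ↑)
330 + 204 = 534 → 534 − 360 = 174°   (split-comp 24° ↑)
174 − 120 = 54°   (triadic ↓)

54°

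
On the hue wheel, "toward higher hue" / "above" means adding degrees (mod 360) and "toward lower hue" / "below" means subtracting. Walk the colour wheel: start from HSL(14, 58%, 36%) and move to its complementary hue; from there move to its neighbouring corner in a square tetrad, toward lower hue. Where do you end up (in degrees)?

104°

complement +180°: 14 + 180 = 194°
square ↓ −90°: 194 − 90 = 104°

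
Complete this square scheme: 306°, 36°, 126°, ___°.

216°

A square tetradic scheme places four hues every 90°.
The full set through 36° is {36°, 126°, 216°, 306°}.
Given {36°, 126°, 306°}, the missing hue is 216°.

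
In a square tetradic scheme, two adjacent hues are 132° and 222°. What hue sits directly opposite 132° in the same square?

A square tetradic scheme places four hues 90° apart; opposite corners are 180° apart.
132 + 180 = 312°

312°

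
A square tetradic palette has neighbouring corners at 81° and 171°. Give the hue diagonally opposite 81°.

261°

A square tetradic scheme places four hues 90° apart; opposite corners are 180° apart.
81 + 180 = 261°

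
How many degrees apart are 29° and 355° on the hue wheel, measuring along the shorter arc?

|29 − 355| = 326.
The shorter arc is 360 − 326 = 34°.

34°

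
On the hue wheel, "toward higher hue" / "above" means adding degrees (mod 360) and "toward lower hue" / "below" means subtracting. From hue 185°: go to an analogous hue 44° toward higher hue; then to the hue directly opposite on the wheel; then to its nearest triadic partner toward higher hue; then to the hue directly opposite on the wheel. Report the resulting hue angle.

+44° (analog 44° ↑): 185 + 44 = 229°
+180° (complement): 229 + 180 = 409 → 409 − 360 = 49°
+120° (triadic ↑): 49 + 120 = 169°
+180° (complement): 169 + 180 = 349°

349°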